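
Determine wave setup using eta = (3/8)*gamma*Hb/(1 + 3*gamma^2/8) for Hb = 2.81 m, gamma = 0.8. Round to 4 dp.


eta = (3/8) * gamma * Hb / (1 + 3*gamma^2/8)
Numerator = (3/8) * 0.8 * 2.81 = 0.843000
Denominator = 1 + 3*0.8^2/8 = 1 + 0.240000 = 1.240000
eta = 0.843000 / 1.240000
eta = 0.6798 m

0.6798


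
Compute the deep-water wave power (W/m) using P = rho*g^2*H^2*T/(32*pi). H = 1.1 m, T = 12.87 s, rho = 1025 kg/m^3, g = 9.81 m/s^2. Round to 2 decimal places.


P = rho * g^2 * H^2 * T / (32 * pi)
P = 1025 * 9.81^2 * 1.1^2 * 12.87 / (32 * pi)
P = 1025 * 96.2361 * 1.2100 * 12.87 / 100.53096
P = 15280.09 W/m

15280.09


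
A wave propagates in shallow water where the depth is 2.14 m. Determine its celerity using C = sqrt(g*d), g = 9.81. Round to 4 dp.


Using the shallow-water approximation:
C = sqrt(g * d) = sqrt(9.81 * 2.14)
C = sqrt(20.9934)
C = 4.5819 m/s

4.5819


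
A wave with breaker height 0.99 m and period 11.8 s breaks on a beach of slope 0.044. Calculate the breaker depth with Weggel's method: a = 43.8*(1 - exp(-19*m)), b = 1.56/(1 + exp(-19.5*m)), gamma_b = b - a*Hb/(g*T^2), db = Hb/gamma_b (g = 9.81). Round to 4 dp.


a = 43.8 * (1 - exp(-19 * m))
exp(-19 * 0.044) = exp(-0.8360) = 0.433441
a = 43.8 * (1 - 0.433441) = 24.815292
b = 1.56 / (1 + exp(-19.5 * m))
exp(-19.5 * 0.044) = exp(-0.8580) = 0.424009
b = 1.56 / (1 + 0.424009) = 1.095498
Hb / (g * T^2) = 0.99 / (9.81 * 11.8^2) = 0.99 / 1365.9444 = 0.00072477
gamma_b = b - a * Hb/(g*T^2) = 1.095498 - 24.815292 * 0.00072477 = 1.077513
db = Hb / gamma_b = 0.99 / 1.077513
db = 0.9188 m

0.9188


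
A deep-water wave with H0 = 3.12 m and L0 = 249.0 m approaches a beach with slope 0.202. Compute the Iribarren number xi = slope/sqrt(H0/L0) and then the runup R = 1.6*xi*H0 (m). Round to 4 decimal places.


xi = slope / sqrt(H0/L0)
H0/L0 = 3.12/249.0 = 0.012530
sqrt(0.012530) = 0.111938
xi = 0.202 / 0.111938 = 1.804570
R = 1.6 * xi * H0 = 1.6 * 1.804570 * 3.12
R = 9.0084 m

9.0084


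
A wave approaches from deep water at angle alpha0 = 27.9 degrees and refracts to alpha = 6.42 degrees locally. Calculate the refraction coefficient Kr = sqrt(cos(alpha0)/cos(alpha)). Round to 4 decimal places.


Kr = sqrt(cos(alpha0) / cos(alpha))
cos(27.9) = 0.883766
cos(6.42) = 0.993729
Kr = sqrt(0.883766 / 0.993729)
Kr = sqrt(0.889343)
Kr = 0.9430

0.9430


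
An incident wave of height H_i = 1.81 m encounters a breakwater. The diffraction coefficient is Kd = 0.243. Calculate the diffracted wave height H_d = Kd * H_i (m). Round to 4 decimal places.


H_d = Kd * H_i
H_d = 0.243 * 1.81
H_d = 0.4398 m

0.4398


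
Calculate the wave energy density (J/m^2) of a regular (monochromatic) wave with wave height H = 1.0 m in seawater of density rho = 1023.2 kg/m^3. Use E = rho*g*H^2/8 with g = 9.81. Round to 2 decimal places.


E = (1/8) * rho * g * H^2
E = (1/8) * 1023.2 * 9.81 * 1.0^2
E = 0.125 * 1023.2 * 9.81 * 1.0000
E = 1254.70 J/m^2

1254.70


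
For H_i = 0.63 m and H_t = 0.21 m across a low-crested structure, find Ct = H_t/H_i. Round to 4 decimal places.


Ct = H_t / H_i
Ct = 0.21 / 0.63
Ct = 0.3333

0.3333


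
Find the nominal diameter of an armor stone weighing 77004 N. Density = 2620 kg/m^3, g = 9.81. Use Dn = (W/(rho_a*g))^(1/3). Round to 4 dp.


V = W / (rho_a * g)
V = 77004 / (2620 * 9.81)
V = 77004 / 25702.20
V = 2.996008 m^3
Dn = V^(1/3) = 2.996008^(1/3)
Dn = 1.4416 m

1.4416


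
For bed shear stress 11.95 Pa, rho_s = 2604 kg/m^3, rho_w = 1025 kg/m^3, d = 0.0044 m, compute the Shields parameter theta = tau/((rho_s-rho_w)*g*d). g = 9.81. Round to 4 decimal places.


theta = tau / ((rho_s - rho_w) * g * d)
rho_s - rho_w = 2604 - 1025 = 1579
Denominator = 1579 * 9.81 * 0.0044 = 68.155956
theta = 11.95 / 68.155956
theta = 0.1753

0.1753


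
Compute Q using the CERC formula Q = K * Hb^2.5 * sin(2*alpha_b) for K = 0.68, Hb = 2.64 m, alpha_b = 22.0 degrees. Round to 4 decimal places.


Q = K * Hb^2.5 * sin(2 * alpha_b)
Hb^2.5 = 2.64^2.5 = 11.324260
sin(2 * 22.0) = sin(44.0) = 0.694658
Q = 0.68 * 11.324260 * 0.694658
Q = 5.3492 m^3/s

5.3492


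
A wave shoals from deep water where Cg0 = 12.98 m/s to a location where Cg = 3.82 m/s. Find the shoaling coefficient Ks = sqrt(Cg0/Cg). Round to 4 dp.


Ks = sqrt(Cg0 / Cg)
Ks = sqrt(12.98 / 3.82)
Ks = sqrt(3.3979)
Ks = 1.8433

1.8433


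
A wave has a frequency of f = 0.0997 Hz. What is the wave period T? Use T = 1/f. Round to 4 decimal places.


T = 1 / f
T = 1 / 0.0997
T = 10.0301 s

10.0301


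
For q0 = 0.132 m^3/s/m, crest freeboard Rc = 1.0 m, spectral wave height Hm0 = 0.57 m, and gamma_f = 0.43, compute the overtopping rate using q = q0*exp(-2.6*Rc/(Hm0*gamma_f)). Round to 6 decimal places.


q = q0 * exp(-2.6 * Rc / (Hm0 * gamma_f))
Exponent = -2.6 * 1.0 / (0.57 * 0.43)
= -2.6 * 1.0 / 0.2451
= -10.607915
exp(-10.607915) = 0.000025
q = 0.132 * 0.000025
q = 0.000003 m^3/s/m

0.000003


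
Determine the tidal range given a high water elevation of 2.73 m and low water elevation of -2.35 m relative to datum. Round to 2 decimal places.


Tidal range = High water - Low water
Tidal range = 2.73 - (-2.35)
Tidal range = 5.08 m

5.08


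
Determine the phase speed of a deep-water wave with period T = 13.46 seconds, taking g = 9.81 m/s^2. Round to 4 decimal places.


We use the deep-water celerity formula:
C = g * T / (2 * pi)
C = 9.81 * 13.46 / (2 * 3.14159...)
C = 132.042600 / 6.283185
C = 21.0152 m/s

21.0152


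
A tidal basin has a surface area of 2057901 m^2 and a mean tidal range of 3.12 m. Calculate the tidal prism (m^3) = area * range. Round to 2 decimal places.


Tidal prism = Area * Tidal range
P = 2057901 * 3.12
P = 6420651.12 m^3

6420651.12


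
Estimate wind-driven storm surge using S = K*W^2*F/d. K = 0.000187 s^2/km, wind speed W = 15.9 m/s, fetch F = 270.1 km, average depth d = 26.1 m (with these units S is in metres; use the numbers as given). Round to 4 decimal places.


S = K * W^2 * F / d
W^2 = 15.9^2 = 252.81
S = 0.000187 * 252.81 * 270.1 / 26.1
Numerator = 0.000187 * 252.81 * 270.1 = 12.769104
S = 12.769104 / 26.1 = 0.4892 m

0.4892


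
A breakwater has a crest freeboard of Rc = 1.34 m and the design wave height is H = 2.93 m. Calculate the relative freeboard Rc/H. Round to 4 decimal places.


Relative freeboard = Rc / H
= 1.34 / 2.93
= 0.4573

0.4573


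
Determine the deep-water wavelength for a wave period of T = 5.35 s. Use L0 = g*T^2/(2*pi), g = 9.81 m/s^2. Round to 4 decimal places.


L0 = g * T^2 / (2 * pi)
L0 = 9.81 * 5.35^2 / (2 * pi)
L0 = 9.81 * 28.6225 / 6.28319
L0 = 280.7867 / 6.28319
L0 = 44.6886 m

44.6886


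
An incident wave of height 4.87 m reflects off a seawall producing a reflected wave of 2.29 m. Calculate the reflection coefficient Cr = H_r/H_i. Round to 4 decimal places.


Cr = H_r / H_i
Cr = 2.29 / 4.87
Cr = 0.4702

0.4702


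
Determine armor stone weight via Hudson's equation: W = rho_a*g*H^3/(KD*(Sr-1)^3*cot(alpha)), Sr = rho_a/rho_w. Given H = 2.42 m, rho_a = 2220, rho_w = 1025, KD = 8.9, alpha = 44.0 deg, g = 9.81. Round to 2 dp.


Sr = rho_a / rho_w = 2220 / 1025 = 2.165854
(Sr - 1) = 1.165854
(Sr - 1)^3 = 1.584645
cot(44.0) = 1 / tan(44.0) = 1 / 0.965689 = 1.035530
Numerator = 2220 * 9.81 * 2.42^3 = 308651.2782
Denominator = 8.9 * 1.584645 * 1.035530 = 14.604441
W = 308651.2782 / 14.604441
W = 21134.07 N

21134.07


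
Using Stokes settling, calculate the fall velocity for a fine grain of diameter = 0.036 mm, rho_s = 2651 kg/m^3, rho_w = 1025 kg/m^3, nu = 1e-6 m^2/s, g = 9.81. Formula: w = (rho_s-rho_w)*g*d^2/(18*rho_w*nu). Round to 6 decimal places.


w = (rho_s - rho_w) * g * d^2 / (18 * rho_w * nu)
d = 0.036 mm = 0.000036 m
rho_s - rho_w = 2651 - 1025 = 1626
Numerator = 1626 * 9.81 * (0.000036)^2 = 0.000020672574
Denominator = 18 * 1025 * 1e-6 = 0.018450
w = 0.001120 m/s

0.001120


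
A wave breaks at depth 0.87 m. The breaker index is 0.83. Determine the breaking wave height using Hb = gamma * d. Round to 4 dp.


Hb = gamma * d
Hb = 0.83 * 0.87
Hb = 0.7221 m

0.7221


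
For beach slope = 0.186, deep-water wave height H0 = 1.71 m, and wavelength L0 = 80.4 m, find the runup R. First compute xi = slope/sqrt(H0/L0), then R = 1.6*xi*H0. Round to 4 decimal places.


xi = slope / sqrt(H0/L0)
H0/L0 = 1.71/80.4 = 0.021269
sqrt(0.021269) = 0.145838
xi = 0.186 / 0.145838 = 1.275390
R = 1.6 * xi * H0 = 1.6 * 1.275390 * 1.71
R = 3.4895 m

3.4895


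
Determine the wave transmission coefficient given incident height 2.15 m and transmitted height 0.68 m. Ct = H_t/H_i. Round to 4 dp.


Ct = H_t / H_i
Ct = 0.68 / 2.15
Ct = 0.3163

0.3163


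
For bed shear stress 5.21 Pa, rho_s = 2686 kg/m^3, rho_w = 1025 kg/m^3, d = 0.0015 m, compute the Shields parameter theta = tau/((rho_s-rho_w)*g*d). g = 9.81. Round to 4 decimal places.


theta = tau / ((rho_s - rho_w) * g * d)
rho_s - rho_w = 2686 - 1025 = 1661
Denominator = 1661 * 9.81 * 0.0015 = 24.441615
theta = 5.21 / 24.441615
theta = 0.2132

0.2132


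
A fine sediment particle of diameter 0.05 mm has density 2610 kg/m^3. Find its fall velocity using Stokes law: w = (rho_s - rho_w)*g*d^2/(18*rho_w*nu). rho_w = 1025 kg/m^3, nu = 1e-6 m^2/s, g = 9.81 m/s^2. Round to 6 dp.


w = (rho_s - rho_w) * g * d^2 / (18 * rho_w * nu)
d = 0.05 mm = 0.000050 m
rho_s - rho_w = 2610 - 1025 = 1585
Numerator = 1585 * 9.81 * (0.000050)^2 = 0.000038872125
Denominator = 18 * 1025 * 1e-6 = 0.018450
w = 0.002107 m/s

0.002107


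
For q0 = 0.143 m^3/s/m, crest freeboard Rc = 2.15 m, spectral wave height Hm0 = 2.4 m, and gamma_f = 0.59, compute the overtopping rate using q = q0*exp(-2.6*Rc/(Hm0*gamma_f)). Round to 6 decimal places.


q = q0 * exp(-2.6 * Rc / (Hm0 * gamma_f))
Exponent = -2.6 * 2.15 / (2.4 * 0.59)
= -2.6 * 2.15 / 1.4160
= -3.947740
exp(-3.947740) = 0.019298
q = 0.143 * 0.019298
q = 0.002760 m^3/s/m

0.002760


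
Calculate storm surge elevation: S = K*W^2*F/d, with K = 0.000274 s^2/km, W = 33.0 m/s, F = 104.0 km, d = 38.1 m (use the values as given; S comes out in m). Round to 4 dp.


S = K * W^2 * F / d
W^2 = 33.0^2 = 1089.00
S = 0.000274 * 1089.00 * 104.0 / 38.1
Numerator = 0.000274 * 1089.00 * 104.0 = 31.032144
S = 31.032144 / 38.1 = 0.8145 m

0.8145


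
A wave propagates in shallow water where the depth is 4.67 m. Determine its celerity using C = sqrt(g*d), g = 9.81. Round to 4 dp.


Using the shallow-water approximation:
C = sqrt(g * d) = sqrt(9.81 * 4.67)
C = sqrt(45.8127)
C = 6.7685 m/s

6.7685


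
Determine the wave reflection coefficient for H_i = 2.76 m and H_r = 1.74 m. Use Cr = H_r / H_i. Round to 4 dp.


Cr = H_r / H_i
Cr = 1.74 / 2.76
Cr = 0.6304

0.6304


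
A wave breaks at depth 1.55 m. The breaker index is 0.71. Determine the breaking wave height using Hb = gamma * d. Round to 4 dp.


Hb = gamma * d
Hb = 0.71 * 1.55
Hb = 1.1005 m

1.1005


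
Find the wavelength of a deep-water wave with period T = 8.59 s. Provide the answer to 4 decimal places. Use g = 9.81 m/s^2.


L0 = g * T^2 / (2 * pi)
L0 = 9.81 * 8.59^2 / (2 * pi)
L0 = 9.81 * 73.7881 / 6.28319
L0 = 723.8613 / 6.28319
L0 = 115.2061 m

115.2061


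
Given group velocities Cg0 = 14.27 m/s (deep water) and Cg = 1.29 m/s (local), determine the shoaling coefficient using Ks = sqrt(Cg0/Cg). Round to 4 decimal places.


Ks = sqrt(Cg0 / Cg)
Ks = sqrt(14.27 / 1.29)
Ks = sqrt(11.0620)
Ks = 3.3260

3.3260


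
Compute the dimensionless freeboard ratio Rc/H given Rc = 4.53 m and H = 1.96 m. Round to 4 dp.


Relative freeboard = Rc / H
= 4.53 / 1.96
= 2.3112

2.3112


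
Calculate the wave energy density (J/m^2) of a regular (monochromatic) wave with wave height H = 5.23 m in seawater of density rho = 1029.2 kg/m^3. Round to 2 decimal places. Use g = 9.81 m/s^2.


E = (1/8) * rho * g * H^2
E = (1/8) * 1029.2 * 9.81 * 5.23^2
E = 0.125 * 1029.2 * 9.81 * 27.3529
E = 34520.91 J/m^2

34520.91


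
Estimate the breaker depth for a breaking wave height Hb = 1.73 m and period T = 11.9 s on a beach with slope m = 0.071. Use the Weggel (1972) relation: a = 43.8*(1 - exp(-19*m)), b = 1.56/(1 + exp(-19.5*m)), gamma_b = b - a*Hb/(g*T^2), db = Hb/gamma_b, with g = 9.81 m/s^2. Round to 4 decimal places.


a = 43.8 * (1 - exp(-19 * m))
exp(-19 * 0.071) = exp(-1.3490) = 0.259500
a = 43.8 * (1 - 0.259500) = 32.433916
b = 1.56 / (1 + exp(-19.5 * m))
exp(-19.5 * 0.071) = exp(-1.3845) = 0.250449
b = 1.56 / (1 + 0.250449) = 1.247552
Hb / (g * T^2) = 1.73 / (9.81 * 11.9^2) = 1.73 / 1389.1941 = 0.00124533
gamma_b = b - a * Hb/(g*T^2) = 1.247552 - 32.433916 * 0.00124533 = 1.207161
db = Hb / gamma_b = 1.73 / 1.207161
db = 1.4331 m

1.4331


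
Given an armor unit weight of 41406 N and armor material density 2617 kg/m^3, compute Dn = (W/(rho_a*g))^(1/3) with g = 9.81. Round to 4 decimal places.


V = W / (rho_a * g)
V = 41406 / (2617 * 9.81)
V = 41406 / 25672.77
V = 1.612837 m^3
Dn = V^(1/3) = 1.612837^(1/3)
Dn = 1.1727 m

1.1727


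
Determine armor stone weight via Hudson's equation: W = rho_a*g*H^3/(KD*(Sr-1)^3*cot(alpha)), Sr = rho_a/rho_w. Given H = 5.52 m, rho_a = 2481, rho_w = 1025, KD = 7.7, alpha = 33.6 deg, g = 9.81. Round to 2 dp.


Sr = rho_a / rho_w = 2481 / 1025 = 2.420488
(Sr - 1) = 1.420488
(Sr - 1)^3 = 2.866240
cot(33.6) = 1 / tan(33.6) = 1 / 0.664398 = 1.505121
Numerator = 2481 * 9.81 * 5.52^3 = 4093671.6454
Denominator = 7.7 * 2.866240 * 1.505121 = 33.218091
W = 4093671.6454 / 33.218091
W = 123236.21 N

123236.21


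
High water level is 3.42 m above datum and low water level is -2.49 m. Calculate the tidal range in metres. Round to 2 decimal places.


Tidal range = High water - Low water
Tidal range = 3.42 - (-2.49)
Tidal range = 5.91 m

5.91


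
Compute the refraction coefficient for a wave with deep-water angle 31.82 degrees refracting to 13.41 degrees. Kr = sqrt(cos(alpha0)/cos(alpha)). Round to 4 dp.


Kr = sqrt(cos(alpha0) / cos(alpha))
cos(31.82) = 0.849709
cos(13.41) = 0.972735
Kr = sqrt(0.849709 / 0.972735)
Kr = sqrt(0.873525)
Kr = 0.9346

0.9346


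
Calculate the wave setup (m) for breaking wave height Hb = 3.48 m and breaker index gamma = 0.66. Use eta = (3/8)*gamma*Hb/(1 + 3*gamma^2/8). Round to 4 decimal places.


eta = (3/8) * gamma * Hb / (1 + 3*gamma^2/8)
Numerator = (3/8) * 0.66 * 3.48 = 0.861300
Denominator = 1 + 3*0.66^2/8 = 1 + 0.163350 = 1.163350
eta = 0.861300 / 1.163350
eta = 0.7404 m

0.7404


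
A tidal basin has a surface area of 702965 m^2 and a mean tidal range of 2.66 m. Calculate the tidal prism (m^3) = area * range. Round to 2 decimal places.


Tidal prism = Area * Tidal range
P = 702965 * 2.66
P = 1869886.90 m^3

1869886.90


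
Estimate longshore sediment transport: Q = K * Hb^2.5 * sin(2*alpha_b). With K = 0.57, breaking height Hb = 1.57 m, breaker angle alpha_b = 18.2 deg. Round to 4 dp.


Q = K * Hb^2.5 * sin(2 * alpha_b)
Hb^2.5 = 1.57^2.5 = 3.088511
sin(2 * 18.2) = sin(36.4) = 0.593419
Q = 0.57 * 3.088511 * 0.593419
Q = 1.0447 m^3/s

1.0447


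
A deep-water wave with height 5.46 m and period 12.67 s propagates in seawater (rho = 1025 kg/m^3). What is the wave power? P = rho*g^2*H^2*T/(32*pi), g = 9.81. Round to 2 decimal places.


P = rho * g^2 * H^2 * T / (32 * pi)
P = 1025 * 9.81^2 * 5.46^2 * 12.67 / (32 * pi)
P = 1025 * 96.2361 * 29.8116 * 12.67 / 100.53096
P = 370615.80 W/m

370615.80


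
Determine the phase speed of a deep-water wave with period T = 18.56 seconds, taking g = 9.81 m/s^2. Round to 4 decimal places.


We use the deep-water celerity formula:
C = g * T / (2 * pi)
C = 9.81 * 18.56 / (2 * 3.14159...)
C = 182.073600 / 6.283185
C = 28.9779 m/s

28.9779


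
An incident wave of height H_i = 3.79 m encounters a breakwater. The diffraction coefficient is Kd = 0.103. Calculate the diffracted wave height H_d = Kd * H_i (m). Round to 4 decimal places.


H_d = Kd * H_i
H_d = 0.103 * 3.79
H_d = 0.3904 m

0.3904


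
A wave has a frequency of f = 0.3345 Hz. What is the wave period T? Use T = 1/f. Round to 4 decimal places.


T = 1 / f
T = 1 / 0.3345
T = 2.9895 s

2.9895


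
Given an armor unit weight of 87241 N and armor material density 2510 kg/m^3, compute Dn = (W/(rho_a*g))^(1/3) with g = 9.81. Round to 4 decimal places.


V = W / (rho_a * g)
V = 87241 / (2510 * 9.81)
V = 87241 / 24623.10
V = 3.543055 m^3
Dn = V^(1/3) = 3.543055^(1/3)
Dn = 1.5245 m

1.5245


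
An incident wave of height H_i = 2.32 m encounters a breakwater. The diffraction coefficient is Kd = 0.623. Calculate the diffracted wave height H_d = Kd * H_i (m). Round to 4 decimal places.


H_d = Kd * H_i
H_d = 0.623 * 2.32
H_d = 1.4454 m

1.4454


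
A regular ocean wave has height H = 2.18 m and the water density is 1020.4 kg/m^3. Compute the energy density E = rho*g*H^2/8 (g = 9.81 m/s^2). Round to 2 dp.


E = (1/8) * rho * g * H^2
E = (1/8) * 1020.4 * 9.81 * 2.18^2
E = 0.125 * 1020.4 * 9.81 * 4.7524
E = 5946.51 J/m^2

5946.51


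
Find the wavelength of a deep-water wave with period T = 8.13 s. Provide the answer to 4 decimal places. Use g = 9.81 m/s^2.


L0 = g * T^2 / (2 * pi)
L0 = 9.81 * 8.13^2 / (2 * pi)
L0 = 9.81 * 66.0969 / 6.28319
L0 = 648.4106 / 6.28319
L0 = 103.1978 m

103.1978


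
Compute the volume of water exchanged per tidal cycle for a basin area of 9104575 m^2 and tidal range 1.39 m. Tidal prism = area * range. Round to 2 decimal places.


Tidal prism = Area * Tidal range
P = 9104575 * 1.39
P = 12655359.25 m^3

12655359.25


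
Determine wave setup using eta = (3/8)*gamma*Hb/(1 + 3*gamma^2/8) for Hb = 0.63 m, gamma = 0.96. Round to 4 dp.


eta = (3/8) * gamma * Hb / (1 + 3*gamma^2/8)
Numerator = (3/8) * 0.96 * 0.63 = 0.226800
Denominator = 1 + 3*0.96^2/8 = 1 + 0.345600 = 1.345600
eta = 0.226800 / 1.345600
eta = 0.1685 m

0.1685


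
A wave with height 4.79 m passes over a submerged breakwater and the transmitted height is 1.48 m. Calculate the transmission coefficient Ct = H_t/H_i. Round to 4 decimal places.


Ct = H_t / H_i
Ct = 1.48 / 4.79
Ct = 0.3090

0.3090


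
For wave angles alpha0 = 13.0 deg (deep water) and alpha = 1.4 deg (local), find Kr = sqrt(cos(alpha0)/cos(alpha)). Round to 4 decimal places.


Kr = sqrt(cos(alpha0) / cos(alpha))
cos(13.0) = 0.974370
cos(1.4) = 0.999701
Kr = sqrt(0.974370 / 0.999701)
Kr = sqrt(0.974661)
Kr = 0.9872

0.9872


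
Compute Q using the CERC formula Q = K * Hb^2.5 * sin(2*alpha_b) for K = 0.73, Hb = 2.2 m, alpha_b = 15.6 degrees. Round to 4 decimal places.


Q = K * Hb^2.5 * sin(2 * alpha_b)
Hb^2.5 = 2.2^2.5 = 7.178880
sin(2 * 15.6) = sin(31.2) = 0.518027
Q = 0.73 * 7.178880 * 0.518027
Q = 2.7148 m^3/s

2.7148


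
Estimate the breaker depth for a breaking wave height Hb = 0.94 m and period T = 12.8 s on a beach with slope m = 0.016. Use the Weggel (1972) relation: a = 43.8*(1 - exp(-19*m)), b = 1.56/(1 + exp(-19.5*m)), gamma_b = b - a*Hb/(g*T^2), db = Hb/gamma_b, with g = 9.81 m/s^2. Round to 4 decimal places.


a = 43.8 * (1 - exp(-19 * m))
exp(-19 * 0.016) = exp(-0.3040) = 0.737861
a = 43.8 * (1 - 0.737861) = 11.481694
b = 1.56 / (1 + exp(-19.5 * m))
exp(-19.5 * 0.016) = exp(-0.3120) = 0.731982
b = 1.56 / (1 + 0.731982) = 0.900702
Hb / (g * T^2) = 0.94 / (9.81 * 12.8^2) = 0.94 / 1607.2704 = 0.00058484
gamma_b = b - a * Hb/(g*T^2) = 0.900702 - 11.481694 * 0.00058484 = 0.893987
db = Hb / gamma_b = 0.94 / 0.893987
db = 1.0515 m

1.0515


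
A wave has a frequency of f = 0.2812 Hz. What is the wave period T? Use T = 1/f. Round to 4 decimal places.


T = 1 / f
T = 1 / 0.2812
T = 3.5562 s

3.5562


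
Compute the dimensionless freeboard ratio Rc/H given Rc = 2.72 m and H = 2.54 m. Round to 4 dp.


Relative freeboard = Rc / H
= 2.72 / 2.54
= 1.0709

1.0709


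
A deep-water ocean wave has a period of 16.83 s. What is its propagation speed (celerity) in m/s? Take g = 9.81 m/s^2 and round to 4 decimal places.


We use the deep-water celerity formula:
C = g * T / (2 * pi)
C = 9.81 * 16.83 / (2 * 3.14159...)
C = 165.102300 / 6.283185
C = 26.2768 m/s

26.2768


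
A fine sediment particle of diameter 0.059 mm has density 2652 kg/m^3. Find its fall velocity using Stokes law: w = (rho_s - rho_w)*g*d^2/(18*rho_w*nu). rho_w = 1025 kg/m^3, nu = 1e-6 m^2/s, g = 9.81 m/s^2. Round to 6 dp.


w = (rho_s - rho_w) * g * d^2 / (18 * rho_w * nu)
d = 0.059 mm = 0.000059 m
rho_s - rho_w = 2652 - 1025 = 1627
Numerator = 1627 * 9.81 * (0.000059)^2 = 0.000055559788
Denominator = 18 * 1025 * 1e-6 = 0.018450
w = 0.003011 m/s

0.003011


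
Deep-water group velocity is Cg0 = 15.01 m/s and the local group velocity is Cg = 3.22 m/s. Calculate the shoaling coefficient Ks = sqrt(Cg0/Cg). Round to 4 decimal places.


Ks = sqrt(Cg0 / Cg)
Ks = sqrt(15.01 / 3.22)
Ks = sqrt(4.6615)
Ks = 2.1590

2.1590


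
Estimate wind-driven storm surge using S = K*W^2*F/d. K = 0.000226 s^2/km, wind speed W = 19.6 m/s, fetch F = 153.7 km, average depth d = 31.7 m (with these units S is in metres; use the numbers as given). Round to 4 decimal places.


S = K * W^2 * F / d
W^2 = 19.6^2 = 384.16
S = 0.000226 * 384.16 * 153.7 / 31.7
Numerator = 0.000226 * 384.16 * 153.7 = 13.344259
S = 13.344259 / 31.7 = 0.4210 m

0.4210


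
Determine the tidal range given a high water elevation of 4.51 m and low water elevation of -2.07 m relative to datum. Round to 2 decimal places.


Tidal range = High water - Low water
Tidal range = 4.51 - (-2.07)
Tidal range = 6.58 m

6.58


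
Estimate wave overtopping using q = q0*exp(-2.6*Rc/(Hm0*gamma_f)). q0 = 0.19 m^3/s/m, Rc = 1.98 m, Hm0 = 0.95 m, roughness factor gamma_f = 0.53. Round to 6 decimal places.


q = q0 * exp(-2.6 * Rc / (Hm0 * gamma_f))
Exponent = -2.6 * 1.98 / (0.95 * 0.53)
= -2.6 * 1.98 / 0.5035
= -10.224429
exp(-10.224429) = 0.000036
q = 0.19 * 0.000036
q = 0.000007 m^3/s/m

0.000007


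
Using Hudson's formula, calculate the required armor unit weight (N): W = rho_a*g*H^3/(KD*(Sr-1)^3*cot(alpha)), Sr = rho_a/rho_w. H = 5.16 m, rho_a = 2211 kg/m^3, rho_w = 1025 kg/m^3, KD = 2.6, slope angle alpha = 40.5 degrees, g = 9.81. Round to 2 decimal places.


Sr = rho_a / rho_w = 2211 / 1025 = 2.157073
(Sr - 1) = 1.157073
(Sr - 1)^3 = 1.549111
cot(40.5) = 1 / tan(40.5) = 1 / 0.854081 = 1.170850
Numerator = 2211 * 9.81 * 5.16^3 = 2979935.4373
Denominator = 2.6 * 1.549111 * 1.170850 = 4.715817
W = 2979935.4373 / 4.715817
W = 631902.30 N

631902.30


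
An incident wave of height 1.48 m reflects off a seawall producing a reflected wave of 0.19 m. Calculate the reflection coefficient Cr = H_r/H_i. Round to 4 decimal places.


Cr = H_r / H_i
Cr = 0.19 / 1.48
Cr = 0.1284

0.1284


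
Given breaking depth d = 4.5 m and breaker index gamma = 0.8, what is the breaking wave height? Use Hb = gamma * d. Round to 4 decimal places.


Hb = gamma * d
Hb = 0.8 * 4.5
Hb = 3.6000 m

3.6000


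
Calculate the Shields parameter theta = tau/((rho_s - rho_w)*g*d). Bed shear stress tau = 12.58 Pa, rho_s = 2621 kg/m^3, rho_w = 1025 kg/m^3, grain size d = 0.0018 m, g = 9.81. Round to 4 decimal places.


theta = tau / ((rho_s - rho_w) * g * d)
rho_s - rho_w = 2621 - 1025 = 1596
Denominator = 1596 * 9.81 * 0.0018 = 28.182168
theta = 12.58 / 28.182168
theta = 0.4464

0.4464


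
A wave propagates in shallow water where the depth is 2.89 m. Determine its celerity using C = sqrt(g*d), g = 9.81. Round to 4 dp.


Using the shallow-water approximation:
C = sqrt(g * d) = sqrt(9.81 * 2.89)
C = sqrt(28.3509)
C = 5.3246 m/s

5.3246


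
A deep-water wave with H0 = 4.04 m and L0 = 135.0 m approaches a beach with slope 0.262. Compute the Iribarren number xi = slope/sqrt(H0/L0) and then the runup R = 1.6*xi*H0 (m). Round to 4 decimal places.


xi = slope / sqrt(H0/L0)
H0/L0 = 4.04/135.0 = 0.029926
sqrt(0.029926) = 0.172991
xi = 0.262 / 0.172991 = 1.514529
R = 1.6 * xi * H0 = 1.6 * 1.514529 * 4.04
R = 9.7899 m

9.7899


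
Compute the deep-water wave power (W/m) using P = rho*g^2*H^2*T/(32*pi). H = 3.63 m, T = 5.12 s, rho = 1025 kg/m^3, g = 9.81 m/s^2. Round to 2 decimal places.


P = rho * g^2 * H^2 * T / (32 * pi)
P = 1025 * 9.81^2 * 3.63^2 * 5.12 / (32 * pi)
P = 1025 * 96.2361 * 13.1769 * 5.12 / 100.53096
P = 66198.06 W/m

66198.06


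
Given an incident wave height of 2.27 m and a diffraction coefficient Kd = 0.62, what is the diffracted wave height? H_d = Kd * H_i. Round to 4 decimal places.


H_d = Kd * H_i
H_d = 0.62 * 2.27
H_d = 1.4074 m

1.4074


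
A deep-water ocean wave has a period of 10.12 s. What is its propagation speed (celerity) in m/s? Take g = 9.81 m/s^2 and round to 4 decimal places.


We use the deep-water celerity formula:
C = g * T / (2 * pi)
C = 9.81 * 10.12 / (2 * 3.14159...)
C = 99.277200 / 6.283185
C = 15.8005 m/s

15.8005


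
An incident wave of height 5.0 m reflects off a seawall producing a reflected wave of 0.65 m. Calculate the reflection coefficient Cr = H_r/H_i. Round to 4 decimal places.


Cr = H_r / H_i
Cr = 0.65 / 5.0
Cr = 0.1300

0.1300


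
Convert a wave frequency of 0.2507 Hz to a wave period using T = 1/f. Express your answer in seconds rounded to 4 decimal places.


T = 1 / f
T = 1 / 0.2507
T = 3.9888 s

3.9888


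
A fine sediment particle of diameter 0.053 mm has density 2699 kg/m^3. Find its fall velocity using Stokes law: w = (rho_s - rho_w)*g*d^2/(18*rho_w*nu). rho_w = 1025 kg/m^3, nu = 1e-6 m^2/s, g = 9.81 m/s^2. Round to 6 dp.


w = (rho_s - rho_w) * g * d^2 / (18 * rho_w * nu)
d = 0.053 mm = 0.000053 m
rho_s - rho_w = 2699 - 1025 = 1674
Numerator = 1674 * 9.81 * (0.000053)^2 = 0.000046129229
Denominator = 18 * 1025 * 1e-6 = 0.018450
w = 0.002500 m/s

0.002500


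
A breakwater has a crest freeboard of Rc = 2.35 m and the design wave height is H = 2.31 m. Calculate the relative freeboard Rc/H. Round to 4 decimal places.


Relative freeboard = Rc / H
= 2.35 / 2.31
= 1.0173

1.0173


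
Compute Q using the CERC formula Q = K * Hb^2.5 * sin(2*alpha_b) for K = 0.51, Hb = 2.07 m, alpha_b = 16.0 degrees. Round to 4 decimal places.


Q = K * Hb^2.5 * sin(2 * alpha_b)
Hb^2.5 = 2.07^2.5 = 6.164898
sin(2 * 16.0) = sin(32.0) = 0.529919
Q = 0.51 * 6.164898 * 0.529919
Q = 1.6661 m^3/s

1.6661


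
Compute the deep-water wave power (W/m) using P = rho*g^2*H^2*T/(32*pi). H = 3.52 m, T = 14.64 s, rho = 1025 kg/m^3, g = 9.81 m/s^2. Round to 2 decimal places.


P = rho * g^2 * H^2 * T / (32 * pi)
P = 1025 * 9.81^2 * 3.52^2 * 14.64 / (32 * pi)
P = 1025 * 96.2361 * 12.3904 * 14.64 / 100.53096
P = 177987.06 W/m

177987.06


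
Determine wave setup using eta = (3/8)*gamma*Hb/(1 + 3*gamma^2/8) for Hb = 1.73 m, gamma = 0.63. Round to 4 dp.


eta = (3/8) * gamma * Hb / (1 + 3*gamma^2/8)
Numerator = (3/8) * 0.63 * 1.73 = 0.408713
Denominator = 1 + 3*0.63^2/8 = 1 + 0.148838 = 1.148838
eta = 0.408713 / 1.148838
eta = 0.3558 m

0.3558


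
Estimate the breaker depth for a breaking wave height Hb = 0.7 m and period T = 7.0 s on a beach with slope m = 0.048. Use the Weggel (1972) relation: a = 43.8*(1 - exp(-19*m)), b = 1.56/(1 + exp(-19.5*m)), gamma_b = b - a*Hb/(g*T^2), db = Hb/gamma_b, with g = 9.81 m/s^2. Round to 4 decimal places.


a = 43.8 * (1 - exp(-19 * m))
exp(-19 * 0.048) = exp(-0.9120) = 0.401720
a = 43.8 * (1 - 0.401720) = 26.204665
b = 1.56 / (1 + exp(-19.5 * m))
exp(-19.5 * 0.048) = exp(-0.9360) = 0.392193
b = 1.56 / (1 + 0.392193) = 1.120534
Hb / (g * T^2) = 0.7 / (9.81 * 7.0^2) = 0.7 / 480.6900 = 0.00145624
gamma_b = b - a * Hb/(g*T^2) = 1.120534 - 26.204665 * 0.00145624 = 1.082374
db = Hb / gamma_b = 0.7 / 1.082374
db = 0.6467 m

0.6467


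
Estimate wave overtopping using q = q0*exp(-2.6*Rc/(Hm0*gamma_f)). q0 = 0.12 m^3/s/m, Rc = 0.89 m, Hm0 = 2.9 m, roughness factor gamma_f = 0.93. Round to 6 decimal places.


q = q0 * exp(-2.6 * Rc / (Hm0 * gamma_f))
Exponent = -2.6 * 0.89 / (2.9 * 0.93)
= -2.6 * 0.89 / 2.6970
= -0.857990
exp(-0.857990) = 0.424013
q = 0.12 * 0.424013
q = 0.050882 m^3/s/m

0.050882


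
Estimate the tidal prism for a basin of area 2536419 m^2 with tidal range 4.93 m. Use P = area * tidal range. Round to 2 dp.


Tidal prism = Area * Tidal range
P = 2536419 * 4.93
P = 12504545.67 m^3

12504545.67


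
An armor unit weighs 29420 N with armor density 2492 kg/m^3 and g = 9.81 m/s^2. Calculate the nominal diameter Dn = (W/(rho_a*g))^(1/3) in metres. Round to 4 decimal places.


V = W / (rho_a * g)
V = 29420 / (2492 * 9.81)
V = 29420 / 24446.52
V = 1.203443 m^3
Dn = V^(1/3) = 1.203443^(1/3)
Dn = 1.0637 m

1.0637


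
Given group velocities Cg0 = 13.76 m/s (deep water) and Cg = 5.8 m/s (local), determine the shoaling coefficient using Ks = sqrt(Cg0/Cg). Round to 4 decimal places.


Ks = sqrt(Cg0 / Cg)
Ks = sqrt(13.76 / 5.8)
Ks = sqrt(2.3724)
Ks = 1.5403

1.5403


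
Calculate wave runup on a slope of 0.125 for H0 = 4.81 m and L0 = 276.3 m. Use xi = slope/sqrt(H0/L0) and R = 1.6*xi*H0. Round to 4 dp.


xi = slope / sqrt(H0/L0)
H0/L0 = 4.81/276.3 = 0.017409
sqrt(0.017409) = 0.131942
xi = 0.125 / 0.131942 = 0.947388
R = 1.6 * xi * H0 = 1.6 * 0.947388 * 4.81
R = 7.2911 m

7.2911


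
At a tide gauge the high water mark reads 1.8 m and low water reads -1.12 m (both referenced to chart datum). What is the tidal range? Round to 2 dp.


Tidal range = High water - Low water
Tidal range = 1.8 - (-1.12)
Tidal range = 2.92 m

2.92


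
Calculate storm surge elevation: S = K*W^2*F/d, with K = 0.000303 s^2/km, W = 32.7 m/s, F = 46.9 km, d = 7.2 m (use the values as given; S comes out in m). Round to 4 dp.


S = K * W^2 * F / d
W^2 = 32.7^2 = 1069.29
S = 0.000303 * 1069.29 * 46.9 / 7.2
Numerator = 0.000303 * 1069.29 * 46.9 = 15.195359
S = 15.195359 / 7.2 = 2.1105 m

2.1105


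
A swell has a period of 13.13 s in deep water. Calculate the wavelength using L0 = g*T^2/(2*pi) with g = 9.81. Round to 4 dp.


L0 = g * T^2 / (2 * pi)
L0 = 9.81 * 13.13^2 / (2 * pi)
L0 = 9.81 * 172.3969 / 6.28319
L0 = 1691.2136 / 6.28319
L0 = 269.1650 m

269.1650


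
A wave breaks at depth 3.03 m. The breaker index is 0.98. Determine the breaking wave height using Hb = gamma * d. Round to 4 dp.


Hb = gamma * d
Hb = 0.98 * 3.03
Hb = 2.9694 m

2.9694


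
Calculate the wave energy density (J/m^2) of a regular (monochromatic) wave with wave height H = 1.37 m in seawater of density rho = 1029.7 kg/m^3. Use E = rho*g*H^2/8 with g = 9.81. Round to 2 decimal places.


E = (1/8) * rho * g * H^2
E = (1/8) * 1029.7 * 9.81 * 1.37^2
E = 0.125 * 1029.7 * 9.81 * 1.8769
E = 2369.90 J/m^2

2369.90


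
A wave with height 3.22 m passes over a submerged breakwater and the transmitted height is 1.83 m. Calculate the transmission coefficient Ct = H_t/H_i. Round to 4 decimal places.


Ct = H_t / H_i
Ct = 1.83 / 3.22
Ct = 0.5683

0.5683


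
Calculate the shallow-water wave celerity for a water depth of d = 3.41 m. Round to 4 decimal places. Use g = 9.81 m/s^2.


Using the shallow-water approximation:
C = sqrt(g * d) = sqrt(9.81 * 3.41)
C = sqrt(33.4521)
C = 5.7838 m/s

5.7838


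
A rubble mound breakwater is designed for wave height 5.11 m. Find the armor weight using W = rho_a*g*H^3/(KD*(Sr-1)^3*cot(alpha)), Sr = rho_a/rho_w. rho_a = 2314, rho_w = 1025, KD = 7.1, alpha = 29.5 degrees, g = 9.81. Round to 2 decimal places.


Sr = rho_a / rho_w = 2314 / 1025 = 2.257561
(Sr - 1) = 1.257561
(Sr - 1)^3 = 1.988782
cot(29.5) = 1 / tan(29.5) = 1 / 0.565773 = 1.767494
Numerator = 2314 * 9.81 * 5.11^3 = 3028970.6309
Denominator = 7.1 * 1.988782 * 1.767494 = 24.957637
W = 3028970.6309 / 24.957637
W = 121364.48 N

121364.48


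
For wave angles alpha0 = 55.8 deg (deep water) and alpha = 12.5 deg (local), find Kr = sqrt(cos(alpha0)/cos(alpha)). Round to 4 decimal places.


Kr = sqrt(cos(alpha0) / cos(alpha))
cos(55.8) = 0.562083
cos(12.5) = 0.976296
Kr = sqrt(0.562083 / 0.976296)
Kr = sqrt(0.575730)
Kr = 0.7588

0.7588


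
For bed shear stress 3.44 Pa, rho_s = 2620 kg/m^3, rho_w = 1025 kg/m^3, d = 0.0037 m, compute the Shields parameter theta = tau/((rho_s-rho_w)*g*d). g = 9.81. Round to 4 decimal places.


theta = tau / ((rho_s - rho_w) * g * d)
rho_s - rho_w = 2620 - 1025 = 1595
Denominator = 1595 * 9.81 * 0.0037 = 57.893715
theta = 3.44 / 57.893715
theta = 0.0594

0.0594


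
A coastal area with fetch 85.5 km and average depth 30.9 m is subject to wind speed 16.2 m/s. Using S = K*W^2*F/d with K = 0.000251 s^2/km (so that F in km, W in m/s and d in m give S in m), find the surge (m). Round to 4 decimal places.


S = K * W^2 * F / d
W^2 = 16.2^2 = 262.44
S = 0.000251 * 262.44 * 85.5 / 30.9
Numerator = 0.000251 * 262.44 * 85.5 = 5.632094
S = 5.632094 / 30.9 = 0.1823 m

0.1823


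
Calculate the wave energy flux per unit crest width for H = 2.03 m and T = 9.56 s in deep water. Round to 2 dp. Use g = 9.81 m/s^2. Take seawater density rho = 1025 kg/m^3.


P = rho * g^2 * H^2 * T / (32 * pi)
P = 1025 * 9.81^2 * 2.03^2 * 9.56 / (32 * pi)
P = 1025 * 96.2361 * 4.1209 * 9.56 / 100.53096
P = 38655.56 W/m

38655.56


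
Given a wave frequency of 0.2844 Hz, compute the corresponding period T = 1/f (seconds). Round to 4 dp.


T = 1 / f
T = 1 / 0.2844
T = 3.5162 s

3.5162


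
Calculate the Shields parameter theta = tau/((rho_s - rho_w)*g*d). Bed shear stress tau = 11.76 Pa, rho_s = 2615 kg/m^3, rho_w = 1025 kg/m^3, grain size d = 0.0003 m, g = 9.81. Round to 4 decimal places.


theta = tau / ((rho_s - rho_w) * g * d)
rho_s - rho_w = 2615 - 1025 = 1590
Denominator = 1590 * 9.81 * 0.0003 = 4.679370
theta = 11.76 / 4.679370
theta = 2.5132

2.5132


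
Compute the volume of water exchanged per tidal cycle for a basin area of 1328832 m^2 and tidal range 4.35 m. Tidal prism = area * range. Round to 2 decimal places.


Tidal prism = Area * Tidal range
P = 1328832 * 4.35
P = 5780419.20 m^3

5780419.20


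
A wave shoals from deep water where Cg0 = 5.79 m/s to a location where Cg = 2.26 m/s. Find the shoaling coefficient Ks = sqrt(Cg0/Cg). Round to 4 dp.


Ks = sqrt(Cg0 / Cg)
Ks = sqrt(5.79 / 2.26)
Ks = sqrt(2.5619)
Ks = 1.6006

1.6006


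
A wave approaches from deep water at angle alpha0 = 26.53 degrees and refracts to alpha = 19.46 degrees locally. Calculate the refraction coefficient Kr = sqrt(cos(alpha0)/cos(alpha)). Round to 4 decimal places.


Kr = sqrt(cos(alpha0) / cos(alpha))
cos(26.53) = 0.894701
cos(19.46) = 0.942874
Kr = sqrt(0.894701 / 0.942874)
Kr = sqrt(0.948908)
Kr = 0.9741

0.9741


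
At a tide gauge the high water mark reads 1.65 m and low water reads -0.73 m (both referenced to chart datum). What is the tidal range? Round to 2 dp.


Tidal range = High water - Low water
Tidal range = 1.65 - (-0.73)
Tidal range = 2.38 m

2.38


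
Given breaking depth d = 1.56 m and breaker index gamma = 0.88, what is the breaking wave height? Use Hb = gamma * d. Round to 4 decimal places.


Hb = gamma * d
Hb = 0.88 * 1.56
Hb = 1.3728 m

1.3728


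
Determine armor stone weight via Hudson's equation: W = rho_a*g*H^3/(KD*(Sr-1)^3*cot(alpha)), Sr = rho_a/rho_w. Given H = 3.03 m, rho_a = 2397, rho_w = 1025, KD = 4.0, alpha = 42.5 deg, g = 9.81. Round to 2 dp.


Sr = rho_a / rho_w = 2397 / 1025 = 2.338537
(Sr - 1) = 1.338537
(Sr - 1)^3 = 2.398229
cot(42.5) = 1 / tan(42.5) = 1 / 0.916331 = 1.091309
Numerator = 2397 * 9.81 * 3.03^3 = 654131.2946
Denominator = 4.0 * 2.398229 * 1.091309 = 10.468833
W = 654131.2946 / 10.468833
W = 62483.69 N

62483.69


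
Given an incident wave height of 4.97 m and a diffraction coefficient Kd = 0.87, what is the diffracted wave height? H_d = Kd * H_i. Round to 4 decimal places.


H_d = Kd * H_i
H_d = 0.87 * 4.97
H_d = 4.3239 m

4.3239


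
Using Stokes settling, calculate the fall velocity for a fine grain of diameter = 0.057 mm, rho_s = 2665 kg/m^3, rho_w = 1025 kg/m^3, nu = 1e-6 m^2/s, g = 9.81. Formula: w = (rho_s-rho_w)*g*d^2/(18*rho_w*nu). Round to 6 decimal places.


w = (rho_s - rho_w) * g * d^2 / (18 * rho_w * nu)
d = 0.057 mm = 0.000057 m
rho_s - rho_w = 2665 - 1025 = 1640
Numerator = 1640 * 9.81 * (0.000057)^2 = 0.000052271212
Denominator = 18 * 1025 * 1e-6 = 0.018450
w = 0.002833 m/s

0.002833


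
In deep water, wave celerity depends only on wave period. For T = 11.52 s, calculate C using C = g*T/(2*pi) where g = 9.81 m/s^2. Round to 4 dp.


We use the deep-water celerity formula:
C = g * T / (2 * pi)
C = 9.81 * 11.52 / (2 * 3.14159...)
C = 113.011200 / 6.283185
C = 17.9863 m/s

17.9863


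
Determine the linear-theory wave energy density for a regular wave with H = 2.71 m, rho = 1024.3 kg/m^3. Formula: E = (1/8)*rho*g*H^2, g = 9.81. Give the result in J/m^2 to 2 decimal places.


E = (1/8) * rho * g * H^2
E = (1/8) * 1024.3 * 9.81 * 2.71^2
E = 0.125 * 1024.3 * 9.81 * 7.3441
E = 9224.54 J/m^2

9224.54


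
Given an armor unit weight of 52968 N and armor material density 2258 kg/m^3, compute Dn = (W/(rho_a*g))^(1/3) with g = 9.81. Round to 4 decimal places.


V = W / (rho_a * g)
V = 52968 / (2258 * 9.81)
V = 52968 / 22150.98
V = 2.391226 m^3
Dn = V^(1/3) = 2.391226^(1/3)
Dn = 1.3372 m

1.3372


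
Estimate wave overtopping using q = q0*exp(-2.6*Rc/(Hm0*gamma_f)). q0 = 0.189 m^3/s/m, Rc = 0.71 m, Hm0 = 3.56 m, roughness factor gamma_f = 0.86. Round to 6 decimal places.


q = q0 * exp(-2.6 * Rc / (Hm0 * gamma_f))
Exponent = -2.6 * 0.71 / (3.56 * 0.86)
= -2.6 * 0.71 / 3.0616
= -0.602953
exp(-0.602953) = 0.547194
q = 0.189 * 0.547194
q = 0.103420 m^3/s/m

0.103420


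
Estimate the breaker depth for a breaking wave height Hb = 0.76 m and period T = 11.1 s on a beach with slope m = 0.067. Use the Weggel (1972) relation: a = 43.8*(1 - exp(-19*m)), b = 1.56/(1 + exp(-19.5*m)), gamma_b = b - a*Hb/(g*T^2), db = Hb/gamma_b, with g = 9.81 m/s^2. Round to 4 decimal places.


a = 43.8 * (1 - exp(-19 * m))
exp(-19 * 0.067) = exp(-1.2730) = 0.279990
a = 43.8 * (1 - 0.279990) = 31.536421
b = 1.56 / (1 + exp(-19.5 * m))
exp(-19.5 * 0.067) = exp(-1.3065) = 0.270766
b = 1.56 / (1 + 0.270766) = 1.227606
Hb / (g * T^2) = 0.76 / (9.81 * 11.1^2) = 0.76 / 1208.6901 = 0.00062878
gamma_b = b - a * Hb/(g*T^2) = 1.227606 - 31.536421 * 0.00062878 = 1.207776
db = Hb / gamma_b = 0.76 / 1.207776
db = 0.6293 m

0.6293


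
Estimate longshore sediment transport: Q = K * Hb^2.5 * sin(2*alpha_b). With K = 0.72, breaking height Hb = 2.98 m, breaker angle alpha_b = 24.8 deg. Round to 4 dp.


Q = K * Hb^2.5 * sin(2 * alpha_b)
Hb^2.5 = 2.98^2.5 = 15.329947
sin(2 * 24.8) = sin(49.6) = 0.761538
Q = 0.72 * 15.329947 * 0.761538
Q = 8.4055 m^3/s

8.4055


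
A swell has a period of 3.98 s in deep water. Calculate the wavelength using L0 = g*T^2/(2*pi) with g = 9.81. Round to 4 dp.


L0 = g * T^2 / (2 * pi)
L0 = 9.81 * 3.98^2 / (2 * pi)
L0 = 9.81 * 15.8404 / 6.28319
L0 = 155.3943 / 6.28319
L0 = 24.7318 m

24.7318


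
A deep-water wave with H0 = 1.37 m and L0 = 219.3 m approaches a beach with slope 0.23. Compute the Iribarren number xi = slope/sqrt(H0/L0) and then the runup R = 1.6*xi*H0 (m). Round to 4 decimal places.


xi = slope / sqrt(H0/L0)
H0/L0 = 1.37/219.3 = 0.006247
sqrt(0.006247) = 0.079039
xi = 0.23 / 0.079039 = 2.909959
R = 1.6 * xi * H0 = 1.6 * 2.909959 * 1.37
R = 6.3786 m

6.3786


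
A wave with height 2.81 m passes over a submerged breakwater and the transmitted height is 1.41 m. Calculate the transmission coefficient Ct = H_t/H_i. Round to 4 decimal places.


Ct = H_t / H_i
Ct = 1.41 / 2.81
Ct = 0.5018

0.5018


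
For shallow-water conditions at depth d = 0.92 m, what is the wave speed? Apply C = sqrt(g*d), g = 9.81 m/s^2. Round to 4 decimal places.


Using the shallow-water approximation:
C = sqrt(g * d) = sqrt(9.81 * 0.92)
C = sqrt(9.0252)
C = 3.0042 m/s

3.0042


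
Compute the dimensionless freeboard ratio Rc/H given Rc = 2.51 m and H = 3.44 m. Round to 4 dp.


Relative freeboard = Rc / H
= 2.51 / 3.44
= 0.7297

0.7297


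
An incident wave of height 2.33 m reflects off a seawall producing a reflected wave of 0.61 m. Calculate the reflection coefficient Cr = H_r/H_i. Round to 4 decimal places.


Cr = H_r / H_i
Cr = 0.61 / 2.33
Cr = 0.2618

0.2618
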